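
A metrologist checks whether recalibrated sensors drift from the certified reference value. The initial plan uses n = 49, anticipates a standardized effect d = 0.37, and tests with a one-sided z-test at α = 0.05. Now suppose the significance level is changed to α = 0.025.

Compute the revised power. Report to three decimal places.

δ = d·√n = 0.37 × √49 = 2.5900 (unchanged). New critical value: z_{0.025} = 1.960.
Revised power = Φ(δ − 1.960) = Φ(0.630) = 0.7357.

Power ≈ 0.736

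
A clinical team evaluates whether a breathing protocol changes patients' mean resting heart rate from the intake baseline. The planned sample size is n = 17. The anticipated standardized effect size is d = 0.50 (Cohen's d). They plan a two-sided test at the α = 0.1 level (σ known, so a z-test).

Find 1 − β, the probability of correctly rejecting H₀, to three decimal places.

Noncentrality parameter: δ = d·√n = 0.50 × √17 = 2.0616
Two-sided α = 0.1 → critical value z_{0.05} = 1.645.
Power = Φ(δ − 1.645) + Φ(−δ − 1.645) = Φ(0.417) + Φ(-3.706) = 0.6616 + 0.0001 = 0.6617.

Power ≈ 0.662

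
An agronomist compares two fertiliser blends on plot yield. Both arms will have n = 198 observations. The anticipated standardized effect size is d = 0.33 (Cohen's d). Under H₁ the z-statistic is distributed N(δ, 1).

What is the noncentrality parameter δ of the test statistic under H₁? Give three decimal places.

δ ≈ 3.283

δ = d·√(n/2) = 0.33 × √(198/2) = 3.2835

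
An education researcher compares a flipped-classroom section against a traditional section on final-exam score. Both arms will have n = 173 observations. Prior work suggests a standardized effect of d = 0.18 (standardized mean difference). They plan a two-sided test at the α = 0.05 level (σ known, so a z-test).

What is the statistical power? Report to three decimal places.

Power ≈ 0.388

Noncentrality parameter: δ = d·√(n/2) = 0.18 × √(173/2) = 1.6741
Critical value for a two-sided test at α = 0.05: z_{α/2} = 1.960.
Power = Φ(δ − 1.960) + Φ(−δ − 1.960) = Φ(-0.286) + Φ(-3.634) = 0.3875 + 0.0001 = 0.3876.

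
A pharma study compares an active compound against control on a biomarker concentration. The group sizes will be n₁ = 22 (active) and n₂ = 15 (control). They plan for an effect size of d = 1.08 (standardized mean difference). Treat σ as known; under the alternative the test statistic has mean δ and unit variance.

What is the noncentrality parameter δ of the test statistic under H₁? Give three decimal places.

δ = d / √(1/n₁ + 1/n₂) = 1.08 / √(1/22 + 1/15) = 3.2254

δ ≈ 3.225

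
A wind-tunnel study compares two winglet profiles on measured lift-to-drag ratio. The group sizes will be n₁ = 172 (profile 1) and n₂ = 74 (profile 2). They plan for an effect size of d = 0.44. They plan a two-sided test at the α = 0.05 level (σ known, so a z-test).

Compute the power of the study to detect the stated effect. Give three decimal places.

Noncentrality parameter: δ = d / √(1/n₁ + 1/n₂) = 0.44 / √(1/172 + 1/74) = 3.1649
Two-sided α = 0.05 → critical value z_{0.025} = 1.960.
Power = Φ(δ − 1.960) + Φ(−δ − 1.960) = Φ(1.205) + Φ(-5.125) = 0.8859 + 0.0000 = 0.8859.

Power ≈ 0.886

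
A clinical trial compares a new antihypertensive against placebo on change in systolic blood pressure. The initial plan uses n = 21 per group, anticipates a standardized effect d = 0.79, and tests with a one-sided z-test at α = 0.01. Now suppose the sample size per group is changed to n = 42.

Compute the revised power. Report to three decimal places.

Power ≈ 0.902

With n = 42 per group: δ = d·√(n/2) = 0.79 × √(42/2) = 3.6202. Critical value z_{0.01} = 2.326.
Revised power = Φ(δ − 2.326) = Φ(1.294) = 0.9021.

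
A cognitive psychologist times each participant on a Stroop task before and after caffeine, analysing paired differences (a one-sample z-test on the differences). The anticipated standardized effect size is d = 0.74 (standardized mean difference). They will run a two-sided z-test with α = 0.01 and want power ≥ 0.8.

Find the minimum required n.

n = 22

Set Φ(δ − 2.576) = 0.8; then δ − 2.576 = Φ⁻¹(0.8) = 0.842, giving δ = 3.417.
(For δ > 0 the lower-tail rejection region contributes negligibly to power, so the one-term inversion is standard.)
δ = d·√n ⇒ n = (δ/d)² = (3.417 / 0.74)² = 21.33.
Round up to the next whole unit.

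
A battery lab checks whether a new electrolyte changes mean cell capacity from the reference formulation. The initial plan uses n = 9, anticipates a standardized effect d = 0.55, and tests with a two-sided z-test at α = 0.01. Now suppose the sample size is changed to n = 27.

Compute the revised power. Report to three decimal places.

Power ≈ 0.611

With n = 27: δ = d·√n = 0.55 × √27 = 2.8579. Critical value z_{0.005} = 2.576.
Revised power = Φ(δ − 2.576) + Φ(−δ − 2.576) = Φ(0.282) + Φ(-5.434) = 0.6110 + 0.0000 = 0.6110.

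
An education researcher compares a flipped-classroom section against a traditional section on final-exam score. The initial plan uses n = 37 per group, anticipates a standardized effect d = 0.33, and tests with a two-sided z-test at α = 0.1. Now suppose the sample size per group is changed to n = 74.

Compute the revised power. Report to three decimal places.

With n = 74 per group: δ = d·√(n/2) = 0.33 × √(74/2) = 2.0073. Critical value z_{0.05} = 1.645.
Revised power = Φ(δ − 1.645) + Φ(−δ − 1.645) = Φ(0.362) + Φ(-3.652) = 0.6415 + 0.0001 = 0.6416.

Power ≈ 0.642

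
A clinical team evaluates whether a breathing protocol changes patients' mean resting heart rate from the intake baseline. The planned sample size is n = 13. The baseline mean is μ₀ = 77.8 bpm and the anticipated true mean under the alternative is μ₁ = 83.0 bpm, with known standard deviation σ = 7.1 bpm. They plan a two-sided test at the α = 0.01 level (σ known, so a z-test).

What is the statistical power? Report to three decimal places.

Power ≈ 0.526

Standardized effect: d = |μ₁ − μ₀| / σ = |83.0 − 77.8| / 7.1 = 0.7324
Noncentrality parameter: δ = d·√n = 0.7324 × √13 = 2.6407
Two-sided α = 0.01 → critical value z_{0.005} = 2.576.
Power = Φ(δ − 2.576) + Φ(−δ − 2.576) = Φ(0.065) + Φ(-5.217) = 0.5259 + 0.0000 = 0.5259.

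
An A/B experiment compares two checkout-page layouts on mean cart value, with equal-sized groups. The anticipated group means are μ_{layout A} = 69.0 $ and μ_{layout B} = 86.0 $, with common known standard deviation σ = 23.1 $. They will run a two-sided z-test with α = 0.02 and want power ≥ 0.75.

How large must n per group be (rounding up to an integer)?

Standardized effect: d = |μ_{layout A} − μ_{layout B}| / σ = |69.0 − 86.0| / 23.1 = 0.7359
For power 0.75 need Φ(δ − z_{0.01}) = 0.75, so δ = z_{0.01} + z_{0.25} = 2.326 + 0.674 = 3.001.
(Ignoring the negligible lower-tail rejection probability gives the usual closed-form inversion.)
δ = d·√(n/2) ⇒ n = 2(δ/d)² = 2 × (3.001 / 0.7359)² = 33.25.
Round up to the next whole unit.

n = 34 per group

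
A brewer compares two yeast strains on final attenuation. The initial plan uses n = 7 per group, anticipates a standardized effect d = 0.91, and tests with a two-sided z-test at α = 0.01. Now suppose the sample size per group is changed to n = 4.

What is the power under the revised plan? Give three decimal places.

With n = 4 per group: δ = d·√(n/2) = 0.91 × √(4/2) = 1.2869. Critical value z_{0.005} = 2.576.
Revised power = Φ(δ − 2.576) + Φ(−δ − 2.576) = Φ(-1.289) + Φ(-3.863) = 0.0987 + 0.0001 = 0.0988.

Power ≈ 0.099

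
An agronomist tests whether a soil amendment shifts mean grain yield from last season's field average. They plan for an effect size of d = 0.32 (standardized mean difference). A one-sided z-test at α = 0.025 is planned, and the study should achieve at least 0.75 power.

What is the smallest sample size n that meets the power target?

For power 0.75 need Φ(δ − z_{0.025}) = 0.75, so δ = z_{0.025} + z_{0.25} = 1.960 + 0.674 = 2.634.
δ = d·√n ⇒ n = (δ/d)² = (2.634 / 0.32)² = 67.78.
Round up to the next whole unit.

n = 68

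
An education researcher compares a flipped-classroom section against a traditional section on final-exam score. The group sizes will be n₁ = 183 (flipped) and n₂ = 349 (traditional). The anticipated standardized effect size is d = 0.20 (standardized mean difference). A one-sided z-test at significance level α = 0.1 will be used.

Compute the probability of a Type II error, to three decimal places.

β ≈ 0.181

Noncentrality parameter: δ = d / √(1/n₁ + 1/n₂) = 0.20 / √(1/183 + 1/349) = 2.1914
Critical value for a one-sided test at α = 0.1: z_α = 1.282.
Power = P(Z > 1.282 − δ) = Φ(0.910) = 0.8185.
Type II error: β = 1 − power = 1 − 0.8185 = 0.1815.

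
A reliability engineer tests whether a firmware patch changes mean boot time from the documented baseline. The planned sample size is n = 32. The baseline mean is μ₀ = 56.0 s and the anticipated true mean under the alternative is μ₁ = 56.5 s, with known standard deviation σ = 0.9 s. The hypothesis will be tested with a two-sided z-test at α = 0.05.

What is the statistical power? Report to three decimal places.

Standardized effect: d = |μ₁ − μ₀| / σ = |56.5 − 56.0| / 0.9 = 0.5556
Noncentrality parameter: δ = d·√n = 0.5556 × √32 = 3.1427
Critical value for a two-sided test at α = 0.05: z_{α/2} = 1.960.
Power = Φ(δ − 1.960) + Φ(−δ − 1.960) = Φ(1.183) + Φ(-5.103) = 0.8815 + 0.0000 = 0.8815.

Power ≈ 0.882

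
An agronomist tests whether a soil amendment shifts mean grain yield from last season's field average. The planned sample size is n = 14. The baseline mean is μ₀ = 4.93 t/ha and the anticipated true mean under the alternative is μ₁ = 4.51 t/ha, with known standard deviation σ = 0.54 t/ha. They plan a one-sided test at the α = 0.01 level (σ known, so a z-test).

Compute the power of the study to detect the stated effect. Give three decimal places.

Standardized effect: d = |μ₁ − μ₀| / σ = |4.51 − 4.93| / 0.54 = 0.7778
Noncentrality parameter: δ = d·√n = 0.7778 × √14 = 2.9102
One-sided α = 0.01 → critical value z_{0.01} = 2.326.
Power = P(Z > 2.326 − δ) = Φ(0.584) = 0.7203.

Power ≈ 0.720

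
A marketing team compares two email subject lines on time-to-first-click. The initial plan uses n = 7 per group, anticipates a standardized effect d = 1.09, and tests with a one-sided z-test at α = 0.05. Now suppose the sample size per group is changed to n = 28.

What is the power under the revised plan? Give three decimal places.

With n = 28 per group: δ = d·√(n/2) = 1.09 × √(28/2) = 4.0784. Critical value z_{0.05} = 1.645.
Revised power = Φ(δ − 1.645) = Φ(2.434) = 0.9925.

Power ≈ 0.993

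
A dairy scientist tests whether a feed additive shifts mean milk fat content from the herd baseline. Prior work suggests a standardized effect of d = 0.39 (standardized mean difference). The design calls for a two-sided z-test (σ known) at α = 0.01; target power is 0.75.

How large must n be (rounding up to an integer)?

n = 70

For power 0.75 need Φ(δ − z_{0.005}) = 0.75, so δ = z_{0.005} + z_{0.25} = 2.576 + 0.674 = 3.250.
(The Φ(−δ − z_{α/2}) term is vanishingly small for δ > 0 and is dropped in the standard sample-size formula.)
δ = d·√n ⇒ n = (δ/d)² = (3.250 / 0.39)² = 69.46.
Rounding up, n = 70.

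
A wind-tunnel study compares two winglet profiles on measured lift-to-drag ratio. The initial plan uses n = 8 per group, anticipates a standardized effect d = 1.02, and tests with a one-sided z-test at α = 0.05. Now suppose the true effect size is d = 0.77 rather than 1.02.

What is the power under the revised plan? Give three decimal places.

With d = 0.77: δ = d·√(n/2) = 0.77 × √(8/2) = 1.5400. Critical value z_{0.05} = 1.645.
Revised power = P(Z > 1.645 − δ) = Φ(-0.105) = 0.4582.

Power ≈ 0.458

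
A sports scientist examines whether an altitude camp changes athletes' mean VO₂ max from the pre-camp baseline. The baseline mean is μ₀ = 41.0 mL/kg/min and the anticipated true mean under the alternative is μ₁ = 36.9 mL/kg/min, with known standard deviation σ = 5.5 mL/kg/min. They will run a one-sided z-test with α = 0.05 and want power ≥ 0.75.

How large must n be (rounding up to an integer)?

n = 10

Standardized effect: d = |μ₁ − μ₀| / σ = |36.9 − 41.0| / 5.5 = 0.7455
For power 0.75 need Φ(δ − z_{0.05}) = 0.75, so δ = z_{0.05} + z_{0.25} = 1.645 + 0.674 = 2.319.
δ = d·√n ⇒ n = (δ/d)² = (2.319 / 0.7455)² = 9.68.
Rounding up, n = 10.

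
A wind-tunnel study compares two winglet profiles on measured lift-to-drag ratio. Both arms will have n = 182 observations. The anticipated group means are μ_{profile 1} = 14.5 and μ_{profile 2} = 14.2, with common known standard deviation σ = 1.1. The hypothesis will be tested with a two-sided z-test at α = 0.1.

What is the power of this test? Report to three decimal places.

Power ≈ 0.831

Standardized effect: d = |μ_{profile 1} − μ_{profile 2}| / σ = |14.5 − 14.2| / 1.1 = 0.2727
Noncentrality parameter: λ = d·√(n/2) = 0.2727 × √(182/2) = 2.6017
Two-sided α = 0.1 → critical value z_{0.05} = 1.645.
Power = Φ(λ − 1.645) + Φ(−λ − 1.645) = Φ(0.957) + Φ(-4.247) = 0.8307 + 0.0000 = 0.8307.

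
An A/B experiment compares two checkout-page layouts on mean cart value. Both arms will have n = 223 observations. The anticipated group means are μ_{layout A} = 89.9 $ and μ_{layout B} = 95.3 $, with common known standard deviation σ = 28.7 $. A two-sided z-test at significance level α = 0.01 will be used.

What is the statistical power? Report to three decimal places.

Standardized effect: d = |μ_{layout A} − μ_{layout B}| / σ = |89.9 − 95.3| / 28.7 = 0.1882
Noncentrality parameter: δ = d·√(n/2) = 0.1882 × √(223/2) = 1.9868
Critical value for a two-sided test at α = 0.01: z_{α/2} = 2.576.
Power = Φ(δ − 2.576) + Φ(−δ − 2.576) = Φ(-0.589) + Φ(-4.563) = 0.2779 + 0.0000 = 0.2779.

Power ≈ 0.278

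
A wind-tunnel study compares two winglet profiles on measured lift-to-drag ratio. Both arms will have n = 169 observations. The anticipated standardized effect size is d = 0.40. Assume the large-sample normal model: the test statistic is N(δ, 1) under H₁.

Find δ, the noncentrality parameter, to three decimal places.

The noncentrality parameter scales effect size by the design's sample-size factor: δ = d·√(n/2) = 0.40 × √(169/2) = 3.6770

δ ≈ 3.677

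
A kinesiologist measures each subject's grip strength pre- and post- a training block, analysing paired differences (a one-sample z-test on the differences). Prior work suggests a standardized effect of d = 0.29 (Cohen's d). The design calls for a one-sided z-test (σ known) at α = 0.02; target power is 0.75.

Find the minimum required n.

For power 0.75 need Φ(δ − z_{0.02}) = 0.75, so δ = z_{0.02} + z_{0.25} = 2.054 + 0.674 = 2.728.
δ = d·√n ⇒ n = (δ/d)² = (2.728 / 0.29)² = 88.51.
Rounding up, n = 89.

n = 89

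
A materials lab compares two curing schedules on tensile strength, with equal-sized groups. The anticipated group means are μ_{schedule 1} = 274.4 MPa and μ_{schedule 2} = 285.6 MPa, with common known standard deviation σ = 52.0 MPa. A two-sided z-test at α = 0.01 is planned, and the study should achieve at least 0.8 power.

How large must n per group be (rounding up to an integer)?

Standardized effect: d = |μ_{schedule 1} − μ_{schedule 2}| / σ = |274.4 − 285.6| / 52.0 = 0.2154
For power 0.8 need Φ(δ − z_{0.005}) = 0.8, so δ = z_{0.005} + z_{0.20} = 2.576 + 0.842 = 3.417.
(For δ > 0 the lower-tail rejection region contributes negligibly to power, so the one-term inversion is standard.)
δ = d·√(n/2) ⇒ n = 2(δ/d)² = 2 × (3.417 / 0.2154)² = 503.51.
Round up to the next whole unit.

n = 504 per group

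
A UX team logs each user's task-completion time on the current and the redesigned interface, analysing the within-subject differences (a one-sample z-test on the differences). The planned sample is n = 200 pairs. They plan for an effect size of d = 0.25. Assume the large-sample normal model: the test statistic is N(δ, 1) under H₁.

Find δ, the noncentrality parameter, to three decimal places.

δ = d·√n = 0.25 × √200 = 3.5355

δ ≈ 3.536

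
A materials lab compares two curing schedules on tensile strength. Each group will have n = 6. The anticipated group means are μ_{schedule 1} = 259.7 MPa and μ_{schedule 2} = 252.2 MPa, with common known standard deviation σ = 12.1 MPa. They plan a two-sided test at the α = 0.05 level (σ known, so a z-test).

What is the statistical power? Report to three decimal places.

Power ≈ 0.189

Standardized effect: d = |μ_{schedule 1} − μ_{schedule 2}| / σ = |259.7 − 252.2| / 12.1 = 0.6198
Noncentrality parameter: δ = d·√(n/2) = 0.6198 × √(6/2) = 1.0736
Two-sided α = 0.05 → critical value z_{0.025} = 1.960.
Power = Φ(δ − 1.960) + Φ(−δ − 1.960) = Φ(-0.886) + Φ(-3.034) = 0.1877 + 0.0012 = 0.1889.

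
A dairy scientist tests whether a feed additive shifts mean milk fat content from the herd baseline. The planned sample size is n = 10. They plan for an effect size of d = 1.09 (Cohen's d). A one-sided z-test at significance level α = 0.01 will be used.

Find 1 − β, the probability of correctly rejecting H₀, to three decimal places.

Power ≈ 0.869

Noncentrality parameter: δ = d·√n = 1.09 × √10 = 3.4469
Critical value for a one-sided test at α = 0.01: z_α = 2.326.
Power = Φ(δ − 2.326) = Φ(1.121) = 0.8688.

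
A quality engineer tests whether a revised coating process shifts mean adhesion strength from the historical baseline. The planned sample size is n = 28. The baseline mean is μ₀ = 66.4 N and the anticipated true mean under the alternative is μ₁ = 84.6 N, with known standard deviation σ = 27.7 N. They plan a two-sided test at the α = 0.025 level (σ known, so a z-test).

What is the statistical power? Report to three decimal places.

Standardized effect: d = |μ₁ − μ₀| / σ = |84.6 − 66.4| / 27.7 = 0.6570
Noncentrality parameter: δ = d·√n = 0.6570 × √28 = 3.4767
Two-sided α = 0.025 → critical value z_{0.0125} = 2.241.
Power = Φ(δ − 2.241) + Φ(−δ − 2.241) = Φ(1.235) + Φ(-5.718) = 0.8916 + 0.0000 = 0.8916.

Power ≈ 0.892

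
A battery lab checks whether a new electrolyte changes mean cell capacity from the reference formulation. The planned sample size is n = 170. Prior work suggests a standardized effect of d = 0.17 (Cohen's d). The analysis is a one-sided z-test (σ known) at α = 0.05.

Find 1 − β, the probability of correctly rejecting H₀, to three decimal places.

Noncentrality parameter: δ = d·√n = 0.17 × √170 = 2.2165
Critical value for a one-sided test at α = 0.05: z_α = 1.645.
Power = Φ(δ − 1.645) = Φ(0.572) = 0.7162.

Power ≈ 0.716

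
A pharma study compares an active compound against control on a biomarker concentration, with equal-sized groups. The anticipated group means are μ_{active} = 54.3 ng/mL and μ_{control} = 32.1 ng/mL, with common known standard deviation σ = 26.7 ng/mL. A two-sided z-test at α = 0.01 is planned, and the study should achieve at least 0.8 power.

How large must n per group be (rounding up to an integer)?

n = 34 per group

Standardized effect: d = |μ_{active} − μ_{control}| / σ = |54.3 − 32.1| / 26.7 = 0.8315
Set Φ(δ − 2.576) = 0.8; then δ − 2.576 = Φ⁻¹(0.8) = 0.842, giving δ = 3.417.
(Ignoring the negligible lower-tail rejection probability gives the usual closed-form inversion.)
δ = d·√(n/2) ⇒ n = 2(δ/d)² = 2 × (3.417 / 0.8315)² = 33.79.
Rounding up, n = 34 per group.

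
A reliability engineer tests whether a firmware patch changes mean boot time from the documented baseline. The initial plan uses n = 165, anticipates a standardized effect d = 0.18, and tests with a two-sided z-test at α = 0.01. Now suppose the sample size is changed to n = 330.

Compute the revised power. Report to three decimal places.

Power ≈ 0.756

With n = 330: δ = d·√n = 0.18 × √330 = 3.2699. Critical value z_{0.005} = 2.576.
Revised power = Φ(δ − 2.576) + Φ(−δ − 2.576) = Φ(0.694) + Φ(-5.846) = 0.7562 + 0.0000 = 0.7562.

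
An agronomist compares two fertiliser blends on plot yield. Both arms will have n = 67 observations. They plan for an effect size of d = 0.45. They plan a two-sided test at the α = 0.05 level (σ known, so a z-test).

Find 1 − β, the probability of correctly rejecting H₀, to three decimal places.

Power ≈ 0.740

Noncentrality parameter: δ = d·√(n/2) = 0.45 × √(67/2) = 2.6046
Two-sided α = 0.05 → critical value z_{0.025} = 1.960.
Power = Φ(δ − 1.960) + Φ(−δ − 1.960) = Φ(0.645) + Φ(-4.565) = 0.7404 + 0.0000 = 0.7404.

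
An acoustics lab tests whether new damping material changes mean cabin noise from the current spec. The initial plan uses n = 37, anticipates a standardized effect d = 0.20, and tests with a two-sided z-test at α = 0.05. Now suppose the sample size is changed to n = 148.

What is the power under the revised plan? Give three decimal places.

Power ≈ 0.682

With n = 148: δ = d·√n = 0.20 × √148 = 2.4331. Critical value z_{0.025} = 1.960.
Revised power = Φ(δ − 1.960) + Φ(−δ − 1.960) = Φ(0.473) + Φ(-4.393) = 0.6819 + 0.0000 = 0.6819.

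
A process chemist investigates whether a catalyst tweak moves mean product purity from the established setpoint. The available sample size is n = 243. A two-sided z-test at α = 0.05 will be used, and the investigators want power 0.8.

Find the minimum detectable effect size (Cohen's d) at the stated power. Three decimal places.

d ≈ 0.180

Need Φ(δ − 1.960) = 0.8, so δ = 1.960 + 0.842 = 2.802.
(Lower-tail contribution to power is negligible for δ > 0.)
δ = d·√n ⇒ d = δ/√n = 2.802/√243 = 0.1797.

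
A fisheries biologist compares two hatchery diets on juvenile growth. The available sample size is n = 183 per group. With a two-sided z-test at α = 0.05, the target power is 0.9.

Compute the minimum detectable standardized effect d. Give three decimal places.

Required noncentrality: δ = z_{0.025} + z_{0.10} = 1.960 + 1.282 = 3.242.
(Lower-tail contribution to power is negligible for δ > 0.)
δ = d·√(n/2) ⇒ d = δ/√(n/2) = 3.242/√(183/2) = 0.3389.

d ≈ 0.339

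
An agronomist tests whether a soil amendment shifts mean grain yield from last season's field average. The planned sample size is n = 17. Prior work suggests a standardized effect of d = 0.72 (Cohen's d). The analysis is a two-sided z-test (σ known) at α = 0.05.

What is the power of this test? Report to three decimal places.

Noncentrality parameter: δ = d·√n = 0.72 × √17 = 2.9686
Critical value for a two-sided test at α = 0.05: z_{α/2} = 1.960.
Power = Φ(δ − 1.960) + Φ(−δ − 1.960) = Φ(1.009) + Φ(-4.929) = 0.8434 + 0.0000 = 0.8434.

Power ≈ 0.843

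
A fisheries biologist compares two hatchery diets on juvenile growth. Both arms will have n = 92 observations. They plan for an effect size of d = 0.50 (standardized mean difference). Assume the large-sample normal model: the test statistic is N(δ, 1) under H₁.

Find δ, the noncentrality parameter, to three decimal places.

The noncentrality parameter scales effect size by the design's sample-size factor: δ = d·√(n/2) = 0.50 × √(92/2) = 3.3912

δ ≈ 3.391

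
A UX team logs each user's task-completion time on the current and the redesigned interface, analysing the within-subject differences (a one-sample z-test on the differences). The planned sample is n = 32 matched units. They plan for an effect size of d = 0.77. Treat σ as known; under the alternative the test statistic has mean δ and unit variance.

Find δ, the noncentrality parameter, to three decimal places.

The noncentrality parameter scales effect size by the design's sample-size factor: δ = d·√n = 0.77 × √32 = 4.3558

δ ≈ 4.356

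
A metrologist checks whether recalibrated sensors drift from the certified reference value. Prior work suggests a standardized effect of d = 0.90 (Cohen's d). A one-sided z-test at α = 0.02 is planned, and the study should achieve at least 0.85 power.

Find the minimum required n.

n = 12

Set Φ(δ − 2.054) = 0.85; then δ − 2.054 = Φ⁻¹(0.85) = 1.036, giving δ = 3.090.
δ = d·√n ⇒ n = (δ/d)² = (3.090 / 0.90)² = 11.79.
Rounding up, n = 12.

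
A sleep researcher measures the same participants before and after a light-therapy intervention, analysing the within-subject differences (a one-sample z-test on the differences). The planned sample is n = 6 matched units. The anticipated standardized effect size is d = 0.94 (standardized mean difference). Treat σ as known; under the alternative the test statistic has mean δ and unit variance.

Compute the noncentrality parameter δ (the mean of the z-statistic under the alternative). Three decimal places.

δ ≈ 2.303

δ = d·√n = 0.94 × √6 = 2.3025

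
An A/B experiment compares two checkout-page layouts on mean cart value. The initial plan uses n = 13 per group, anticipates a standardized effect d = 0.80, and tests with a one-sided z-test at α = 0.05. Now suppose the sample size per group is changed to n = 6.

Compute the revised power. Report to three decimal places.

With n = 6 per group: δ = d·√(n/2) = 0.80 × √(6/2) = 1.3856. Critical value z_{0.05} = 1.645.
Revised power = P(Z > 1.645 − δ) = Φ(-0.259) = 0.3977.

Power ≈ 0.398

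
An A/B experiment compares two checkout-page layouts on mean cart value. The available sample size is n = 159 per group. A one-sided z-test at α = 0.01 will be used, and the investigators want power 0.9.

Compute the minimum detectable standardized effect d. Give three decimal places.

Required noncentrality: δ = z_{0.01} + z_{0.10} = 2.326 + 1.282 = 3.608.
δ = d·√(n/2) ⇒ d = δ/√(n/2) = 3.608/√(159/2) = 0.4046.

d ≈ 0.405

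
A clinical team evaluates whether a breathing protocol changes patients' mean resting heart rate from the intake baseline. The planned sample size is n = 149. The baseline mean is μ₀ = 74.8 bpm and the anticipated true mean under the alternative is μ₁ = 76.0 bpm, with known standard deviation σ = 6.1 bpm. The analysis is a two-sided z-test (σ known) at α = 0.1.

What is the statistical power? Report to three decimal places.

Standardized effect: d = |μ₁ − μ₀| / σ = |76.0 − 74.8| / 6.1 = 0.1967
Noncentrality parameter: δ = d·√n = 0.1967 × √149 = 2.4013
Critical value for a two-sided test at α = 0.1: z_{α/2} = 1.645.
Power = Φ(δ − 1.645) + Φ(−δ − 1.645) = Φ(0.756) + Φ(-4.046) = 0.7753 + 0.0000 = 0.7753.

Power ≈ 0.775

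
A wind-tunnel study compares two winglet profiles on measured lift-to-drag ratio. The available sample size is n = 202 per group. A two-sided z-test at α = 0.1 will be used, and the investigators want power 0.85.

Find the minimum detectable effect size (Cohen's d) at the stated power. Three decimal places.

d ≈ 0.267

Required noncentrality: δ = z_{0.05} + z_{0.15} = 1.645 + 1.036 = 2.681.
(The second rejection-region term Φ(−δ − z_{α/2}) is negligible and dropped.)
δ = d·√(n/2) ⇒ d = δ/√(n/2) = 2.681/√(202/2) = 0.2668.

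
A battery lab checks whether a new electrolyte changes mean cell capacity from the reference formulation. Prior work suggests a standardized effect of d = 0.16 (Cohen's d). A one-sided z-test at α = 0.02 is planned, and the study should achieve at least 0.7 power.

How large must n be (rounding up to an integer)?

Set Φ(δ − 2.054) = 0.7; then δ − 2.054 = Φ⁻¹(0.7) = 0.524, giving δ = 2.578.
δ = d·√n ⇒ n = (δ/d)² = (2.578 / 0.16)² = 259.64.
Round up to the next whole unit.

n = 260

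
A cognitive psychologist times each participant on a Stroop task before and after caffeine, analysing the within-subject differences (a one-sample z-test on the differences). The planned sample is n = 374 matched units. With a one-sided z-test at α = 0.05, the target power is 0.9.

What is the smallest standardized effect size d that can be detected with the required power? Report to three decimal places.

Need Φ(δ − 1.645) = 0.9, so δ = 1.645 + 1.282 = 2.926.
δ = d·√n ⇒ d = δ/√n = 2.926/√374 = 0.1513.

d ≈ 0.151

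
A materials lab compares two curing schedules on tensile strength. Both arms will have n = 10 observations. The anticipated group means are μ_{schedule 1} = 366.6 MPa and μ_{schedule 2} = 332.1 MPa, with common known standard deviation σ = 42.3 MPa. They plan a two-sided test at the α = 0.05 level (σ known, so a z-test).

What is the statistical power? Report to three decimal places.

Standardized effect: d = |μ_{schedule 1} − μ_{schedule 2}| / σ = |366.6 − 332.1| / 42.3 = 0.8156
Noncentrality parameter: λ = d·√(n/2) = 0.8156 × √(10/2) = 1.8237
Critical value for a two-sided test at α = 0.05: z_{α/2} = 1.960.
Power = Φ(λ − 1.960) + Φ(−λ − 1.960) = Φ(-0.136) + Φ(-3.784) = 0.4458 + 0.0001 = 0.4459.

Power ≈ 0.446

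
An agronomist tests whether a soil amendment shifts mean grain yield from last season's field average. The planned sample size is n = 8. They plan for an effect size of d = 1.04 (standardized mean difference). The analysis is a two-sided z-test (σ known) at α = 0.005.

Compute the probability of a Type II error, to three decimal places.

Noncentrality parameter: δ = d·√n = 1.04 × √8 = 2.9416
Two-sided α = 0.005 → critical value z_{0.0025} = 2.807.
Power = Φ(δ − 2.807) + Φ(−δ − 2.807) = Φ(0.135) + Φ(-5.749) = 0.5535 + 0.0000 = 0.5535.
Type II error: β = 1 − power = 1 − 0.5535 = 0.4465.

β ≈ 0.446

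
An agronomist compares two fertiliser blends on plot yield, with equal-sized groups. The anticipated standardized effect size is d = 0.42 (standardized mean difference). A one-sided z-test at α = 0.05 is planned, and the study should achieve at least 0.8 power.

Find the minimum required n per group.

n = 71 per group

Set Φ(δ − 1.645) = 0.8; then δ − 1.645 = Φ⁻¹(0.8) = 0.842, giving δ = 2.486.
δ = d·√(n/2) ⇒ n = 2(δ/d)² = 2 × (2.486 / 0.42)² = 70.10.
Rounding up, n = 71 per group.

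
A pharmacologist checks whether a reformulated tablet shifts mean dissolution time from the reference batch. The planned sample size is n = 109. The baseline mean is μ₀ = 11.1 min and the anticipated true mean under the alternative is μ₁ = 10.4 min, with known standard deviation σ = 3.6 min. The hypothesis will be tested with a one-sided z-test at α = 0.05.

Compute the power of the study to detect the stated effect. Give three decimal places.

Standardized effect: d = |μ₁ − μ₀| / σ = |10.4 − 11.1| / 3.6 = 0.1944
Noncentrality parameter: δ = d·√n = 0.1944 × √109 = 2.0301
Critical value for a one-sided test at α = 0.05: z_α = 1.645.
Power = P(Z > 1.645 − δ) = Φ(0.385) = 0.6500.

Power ≈ 0.650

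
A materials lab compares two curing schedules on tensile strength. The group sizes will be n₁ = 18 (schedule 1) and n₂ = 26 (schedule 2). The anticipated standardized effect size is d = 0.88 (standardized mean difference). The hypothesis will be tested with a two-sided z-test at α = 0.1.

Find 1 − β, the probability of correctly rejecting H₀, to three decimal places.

Noncentrality parameter: λ = d / √(1/n₁ + 1/n₂) = 0.88 / √(1/18 + 1/26) = 2.8700
Critical value for a two-sided test at α = 0.1: z_{α/2} = 1.645.
Power = Φ(λ − 1.645) + Φ(−λ − 1.645) = Φ(1.225) + Φ(-4.515) = 0.8897 + 0.0000 = 0.8897.

Power ≈ 0.890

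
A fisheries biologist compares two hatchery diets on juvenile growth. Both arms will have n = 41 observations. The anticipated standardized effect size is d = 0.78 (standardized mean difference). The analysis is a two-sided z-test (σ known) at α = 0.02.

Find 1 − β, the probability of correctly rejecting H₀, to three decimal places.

Noncentrality parameter: δ = d·√(n/2) = 0.78 × √(41/2) = 3.5316
Critical value for a two-sided test at α = 0.02: z_{α/2} = 2.326.
Power = Φ(δ − 2.326) + Φ(−δ − 2.326) = Φ(1.205) + Φ(-5.858) = 0.8859 + 0.0000 = 0.8859.

Power ≈ 0.886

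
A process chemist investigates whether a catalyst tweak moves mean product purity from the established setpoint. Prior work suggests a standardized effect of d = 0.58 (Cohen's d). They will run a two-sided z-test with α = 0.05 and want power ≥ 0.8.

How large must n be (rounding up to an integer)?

For power 0.8 need Φ(δ − z_{0.025}) = 0.8, so δ = z_{0.025} + z_{0.20} = 1.960 + 0.842 = 2.802.
(The Φ(−δ − z_{α/2}) term is vanishingly small for δ > 0 and is dropped in the standard sample-size formula.)
δ = d·√n ⇒ n = (δ/d)² = (2.802 / 0.58)² = 23.33.
Rounding up, n = 24.

n = 24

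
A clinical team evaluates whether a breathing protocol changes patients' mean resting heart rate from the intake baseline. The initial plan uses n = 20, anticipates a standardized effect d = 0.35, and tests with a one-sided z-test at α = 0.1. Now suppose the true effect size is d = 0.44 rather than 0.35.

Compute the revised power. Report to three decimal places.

Power ≈ 0.754

With d = 0.44: δ = d·√n = 0.44 × √20 = 1.9677. Critical value z_{0.1} = 1.282.
Revised power = P(Z > 1.282 − δ) = Φ(0.686) = 0.7537.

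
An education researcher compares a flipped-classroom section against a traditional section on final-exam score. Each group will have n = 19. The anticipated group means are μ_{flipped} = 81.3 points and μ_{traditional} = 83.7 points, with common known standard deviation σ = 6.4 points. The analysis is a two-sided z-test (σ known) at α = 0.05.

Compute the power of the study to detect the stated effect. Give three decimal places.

Standardized effect: d = |μ_{flipped} − μ_{traditional}| / σ = |81.3 − 83.7| / 6.4 = 0.3750
Noncentrality parameter: δ = d·√(n/2) = 0.3750 × √(19/2) = 1.1558
Two-sided α = 0.05 → critical value z_{0.025} = 1.960.
Power = Φ(δ − 1.960) + Φ(−δ − 1.960) = Φ(-0.804) + Φ(-3.116) = 0.2107 + 0.0009 = 0.2116.

Power ≈ 0.212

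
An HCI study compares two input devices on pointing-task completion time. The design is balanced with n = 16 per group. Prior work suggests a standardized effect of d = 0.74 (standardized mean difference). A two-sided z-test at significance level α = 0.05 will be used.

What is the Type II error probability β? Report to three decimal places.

Noncentrality parameter: δ = d·√(n/2) = 0.74 × √(16/2) = 2.0930
Two-sided α = 0.05 → critical value z_{0.025} = 1.960.
Power = Φ(δ − 1.960) + Φ(−δ − 1.960) = Φ(0.133) + Φ(-4.053) = 0.5529 + 0.0000 = 0.5530.
Type II error: β = 1 − power = 1 − 0.5530 = 0.4470.

β ≈ 0.447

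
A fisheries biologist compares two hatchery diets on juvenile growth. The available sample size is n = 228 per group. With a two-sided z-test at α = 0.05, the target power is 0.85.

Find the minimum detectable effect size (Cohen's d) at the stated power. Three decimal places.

d ≈ 0.281

Required noncentrality: δ = z_{0.025} + z_{0.15} = 1.960 + 1.036 = 2.996.
(Lower-tail contribution to power is negligible for δ > 0.)
δ = d·√(n/2) ⇒ d = δ/√(n/2) = 2.996/√(228/2) = 0.2806.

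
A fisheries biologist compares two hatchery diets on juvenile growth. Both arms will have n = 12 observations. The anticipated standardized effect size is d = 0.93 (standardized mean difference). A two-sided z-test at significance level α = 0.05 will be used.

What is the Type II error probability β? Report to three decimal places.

β ≈ 0.375

Noncentrality parameter: δ = d·√(n/2) = 0.93 × √(12/2) = 2.2780
Two-sided α = 0.05 → critical value z_{0.025} = 1.960.
Power = Φ(δ − 1.960) + Φ(−δ − 1.960) = Φ(0.318) + Φ(-4.238) = 0.6248 + 0.0000 = 0.6248.
Type II error: β = 1 − power = 1 − 0.6248 = 0.3752.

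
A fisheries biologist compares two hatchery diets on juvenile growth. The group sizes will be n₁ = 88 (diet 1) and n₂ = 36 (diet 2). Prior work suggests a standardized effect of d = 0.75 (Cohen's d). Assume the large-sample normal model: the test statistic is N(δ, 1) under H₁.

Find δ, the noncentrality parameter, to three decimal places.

δ ≈ 3.791

δ = d / √(1/n₁ + 1/n₂) = 0.75 / √(1/88 + 1/36) = 3.7909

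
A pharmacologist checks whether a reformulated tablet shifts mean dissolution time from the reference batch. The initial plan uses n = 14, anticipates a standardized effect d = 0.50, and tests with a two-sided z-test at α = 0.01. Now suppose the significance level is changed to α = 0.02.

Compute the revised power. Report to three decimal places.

δ = d·√n = 0.50 × √14 = 1.8708 (unchanged). New critical value: z_{0.01} = 2.326.
Revised power = Φ(δ − 2.326) + Φ(−δ − 2.326) = Φ(-0.456) + Φ(-4.197) = 0.3244 + 0.0000 = 0.3244.

Power ≈ 0.324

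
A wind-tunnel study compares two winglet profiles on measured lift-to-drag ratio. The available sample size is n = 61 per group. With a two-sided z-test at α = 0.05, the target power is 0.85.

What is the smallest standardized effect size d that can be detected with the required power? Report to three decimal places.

d ≈ 0.543

Required noncentrality: δ = z_{0.025} + z_{0.15} = 1.960 + 1.036 = 2.996.
(The second rejection-region term Φ(−δ − z_{α/2}) is negligible and dropped.)
δ = d·√(n/2) ⇒ d = δ/√(n/2) = 2.996/√(61/2) = 0.5426.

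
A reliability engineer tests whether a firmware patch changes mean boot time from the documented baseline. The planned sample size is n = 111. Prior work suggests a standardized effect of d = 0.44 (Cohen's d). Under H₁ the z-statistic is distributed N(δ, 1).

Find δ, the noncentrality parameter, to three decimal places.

δ ≈ 4.636

δ = d·√n = 0.44 × √111 = 4.6357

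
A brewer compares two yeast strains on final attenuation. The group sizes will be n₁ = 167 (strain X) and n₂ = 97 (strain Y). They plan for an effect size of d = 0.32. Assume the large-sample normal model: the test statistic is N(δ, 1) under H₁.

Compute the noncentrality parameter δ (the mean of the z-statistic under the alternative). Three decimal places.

δ ≈ 2.507

The noncentrality parameter scales effect size by the design's sample-size factor: δ = d / √(1/n₁ + 1/n₂) = 0.32 / √(1/167 + 1/97) = 2.5066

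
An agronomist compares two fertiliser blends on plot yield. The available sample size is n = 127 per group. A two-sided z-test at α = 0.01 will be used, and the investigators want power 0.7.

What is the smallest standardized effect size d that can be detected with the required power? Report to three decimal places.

Required noncentrality: δ = z_{0.005} + z_{0.30} = 2.576 + 0.524 = 3.100.
(Lower-tail contribution to power is negligible for δ > 0.)
δ = d·√(n/2) ⇒ d = δ/√(n/2) = 3.100/√(127/2) = 0.3891.

d ≈ 0.389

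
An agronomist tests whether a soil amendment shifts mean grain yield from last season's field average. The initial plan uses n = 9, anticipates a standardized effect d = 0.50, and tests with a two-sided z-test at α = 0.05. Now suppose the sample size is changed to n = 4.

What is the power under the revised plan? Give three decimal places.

With n = 4: δ = d·√n = 0.50 × √4 = 1.0000. Critical value z_{0.025} = 1.960.
Revised power = Φ(δ − 1.960) + Φ(−δ − 1.960) = Φ(-0.960) + Φ(-2.960) = 0.1685 + 0.0015 = 0.1701.

Power ≈ 0.170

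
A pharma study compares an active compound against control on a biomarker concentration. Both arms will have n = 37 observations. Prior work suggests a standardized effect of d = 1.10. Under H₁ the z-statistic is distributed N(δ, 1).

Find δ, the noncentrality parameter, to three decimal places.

δ ≈ 4.731

The noncentrality parameter scales effect size by the design's sample-size factor: δ = d·√(n/2) = 1.10 × √(37/2) = 4.7313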